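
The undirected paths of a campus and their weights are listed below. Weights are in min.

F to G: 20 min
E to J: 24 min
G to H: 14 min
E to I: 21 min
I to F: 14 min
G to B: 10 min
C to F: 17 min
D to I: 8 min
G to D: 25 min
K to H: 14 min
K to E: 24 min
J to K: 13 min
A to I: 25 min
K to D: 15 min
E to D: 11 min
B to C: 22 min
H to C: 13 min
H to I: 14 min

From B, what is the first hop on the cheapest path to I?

G

Compare a few routes:
B - G - F - I: 10+20+14 = 44
B - G - D - I: 10+25+8 = 43
B - C - H - I: 22+13+14 = 49
B - G - H - I: 10+14+14 = 38
The minimum is 38 min via B - G - H - I.
So from B the first move is to G.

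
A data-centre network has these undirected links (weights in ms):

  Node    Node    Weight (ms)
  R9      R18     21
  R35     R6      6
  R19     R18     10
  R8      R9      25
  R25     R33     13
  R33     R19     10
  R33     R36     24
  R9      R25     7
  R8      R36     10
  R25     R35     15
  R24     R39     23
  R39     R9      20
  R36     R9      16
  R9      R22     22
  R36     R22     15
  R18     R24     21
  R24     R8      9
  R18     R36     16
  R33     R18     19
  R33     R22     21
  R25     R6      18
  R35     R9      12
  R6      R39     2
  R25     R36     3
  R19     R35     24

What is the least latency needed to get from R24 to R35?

Settle nodes by increasing distance from R24:
R24: 0
R8: 9  (via R24)
R36: 19  (via R8)
R18: 21  (via R24)
R25: 22  (via R36)
R39: 23  (via R24)
R6: 25  (via R39)
R9: 29  (via R25)
R19: 31  (via R18)
R35: 31  (via R6)
Shortest route: R24–R39–R6–R35 = 31 ms.

31 ms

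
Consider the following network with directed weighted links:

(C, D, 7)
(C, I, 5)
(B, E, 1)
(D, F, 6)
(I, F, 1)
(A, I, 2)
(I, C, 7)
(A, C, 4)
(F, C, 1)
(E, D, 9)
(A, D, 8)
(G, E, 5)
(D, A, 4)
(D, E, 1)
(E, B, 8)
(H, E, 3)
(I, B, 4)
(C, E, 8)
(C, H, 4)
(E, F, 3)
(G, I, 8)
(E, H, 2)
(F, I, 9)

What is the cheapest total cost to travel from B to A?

14

Running Dijkstra from B:
B: 0
E: 1  (via B)
H: 3  (via E)
F: 4  (via E)
C: 5  (via F)
D: 10  (via E)
I: 10  (via C)
A: 14  (via D)
Shortest route: B → E → D → A = 14.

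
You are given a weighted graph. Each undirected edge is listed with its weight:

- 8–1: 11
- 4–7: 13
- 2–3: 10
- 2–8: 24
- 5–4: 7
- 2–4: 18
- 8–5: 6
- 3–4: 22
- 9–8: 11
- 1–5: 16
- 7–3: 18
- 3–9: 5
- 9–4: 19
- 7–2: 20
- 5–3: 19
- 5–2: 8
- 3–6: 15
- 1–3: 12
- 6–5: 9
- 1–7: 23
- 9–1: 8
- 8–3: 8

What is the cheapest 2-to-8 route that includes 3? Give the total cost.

Shortest 2→3: 2 → 3 = 10
Best 3 to 8: 3 → 8 costing 8
Total via 3: 10 + 8 = 18.

18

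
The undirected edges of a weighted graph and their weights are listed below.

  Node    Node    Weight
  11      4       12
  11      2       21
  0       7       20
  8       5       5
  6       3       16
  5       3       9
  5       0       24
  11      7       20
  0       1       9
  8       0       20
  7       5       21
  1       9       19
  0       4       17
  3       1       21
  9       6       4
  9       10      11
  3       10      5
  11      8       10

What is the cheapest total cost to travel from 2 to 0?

Enumerating some paths:
2 - 11 - 4 - 0: 21+12+17 = 50
2 - 11 - 8 - 0: 21+10+20 = 51
2 - 11 - 8 - 5 - 0: 21+10+5+24 = 60
Cheapest is 2 - 11 - 4 - 0 at 50.

50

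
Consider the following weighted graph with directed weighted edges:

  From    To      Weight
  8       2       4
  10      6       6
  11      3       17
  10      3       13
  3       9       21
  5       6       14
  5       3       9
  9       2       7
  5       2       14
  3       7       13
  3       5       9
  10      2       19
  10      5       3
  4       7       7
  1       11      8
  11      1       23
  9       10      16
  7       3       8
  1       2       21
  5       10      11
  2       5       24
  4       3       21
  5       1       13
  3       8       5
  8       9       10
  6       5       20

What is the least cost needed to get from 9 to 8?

33

Candidate routes:
9 → 2 → 5 → 3 → 8: 7+24+9+5 = 45
9 → 10 → 5 → 3 → 8: 16+3+9+5 = 33
9 → 10 → 3 → 8: 16+13+5 = 34
Cheapest is 9 → 10 → 5 → 3 → 8 at 33.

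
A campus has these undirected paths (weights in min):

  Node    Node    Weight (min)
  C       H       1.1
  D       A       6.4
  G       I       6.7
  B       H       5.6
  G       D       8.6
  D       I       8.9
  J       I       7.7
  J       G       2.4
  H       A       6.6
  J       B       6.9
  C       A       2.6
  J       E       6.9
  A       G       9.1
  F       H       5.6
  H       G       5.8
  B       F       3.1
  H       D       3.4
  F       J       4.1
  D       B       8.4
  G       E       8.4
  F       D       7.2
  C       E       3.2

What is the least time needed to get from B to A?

Shortest distances from B:
B: 0
F: 3.1  (via B)
H: 5.6  (via B)
C: 6.7  (via H)
J: 6.9  (via B)
D: 8.4  (via B)
A: 9.3  (via C)
Shortest route: B–H–C–A = 9.3 min.

9.3 min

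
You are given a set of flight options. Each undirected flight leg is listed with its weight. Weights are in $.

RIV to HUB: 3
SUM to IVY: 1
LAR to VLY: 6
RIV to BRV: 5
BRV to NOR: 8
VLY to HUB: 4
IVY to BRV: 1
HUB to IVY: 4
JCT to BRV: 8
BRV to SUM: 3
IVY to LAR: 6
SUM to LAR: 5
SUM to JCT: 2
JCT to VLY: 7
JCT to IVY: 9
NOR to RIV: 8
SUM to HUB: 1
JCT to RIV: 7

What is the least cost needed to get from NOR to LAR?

$15

Shortest distances from NOR:
NOR: 0
RIV: 8  (via NOR)
BRV: 8  (via NOR)
IVY: 9  (via BRV)
SUM: 10  (via IVY)
HUB: 11  (via RIV)
JCT: 12  (via SUM)
LAR: 15  (via IVY)
Shortest route: NOR–BRV–IVY–LAR = $15.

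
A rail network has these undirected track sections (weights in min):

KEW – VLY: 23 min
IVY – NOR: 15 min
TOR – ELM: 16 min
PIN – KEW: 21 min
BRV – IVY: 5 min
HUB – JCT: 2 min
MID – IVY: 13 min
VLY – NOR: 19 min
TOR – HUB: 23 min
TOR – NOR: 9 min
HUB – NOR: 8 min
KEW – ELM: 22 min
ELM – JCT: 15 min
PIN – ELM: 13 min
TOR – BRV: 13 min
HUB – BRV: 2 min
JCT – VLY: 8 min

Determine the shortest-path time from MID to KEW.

Settle nodes by increasing distance from MID:
MID: 0
IVY: 13  (via MID)
BRV: 18  (via IVY)
HUB: 20  (via BRV)
JCT: 22  (via HUB)
NOR: 28  (via IVY)
VLY: 30  (via JCT)
TOR: 31  (via BRV)
ELM: 37  (via JCT)
PIN: 50  (via ELM)
KEW: 53  (via VLY)
Shortest route: MID → IVY → BRV → HUB → JCT → VLY → KEW = 53 min.

53 min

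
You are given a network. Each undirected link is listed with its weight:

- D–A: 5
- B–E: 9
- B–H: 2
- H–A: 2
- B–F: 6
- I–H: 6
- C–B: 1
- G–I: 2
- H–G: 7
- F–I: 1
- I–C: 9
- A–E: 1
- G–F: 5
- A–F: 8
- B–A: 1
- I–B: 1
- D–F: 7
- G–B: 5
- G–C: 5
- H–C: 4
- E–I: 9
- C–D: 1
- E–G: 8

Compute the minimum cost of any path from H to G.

5

Enumerating some paths:
H → B → G: 2+5 = 7
H → A → B → I → G: 2+1+1+2 = 6
H → B → I → G: 2+1+2 = 5
Cheapest is H → B → I → G at 5.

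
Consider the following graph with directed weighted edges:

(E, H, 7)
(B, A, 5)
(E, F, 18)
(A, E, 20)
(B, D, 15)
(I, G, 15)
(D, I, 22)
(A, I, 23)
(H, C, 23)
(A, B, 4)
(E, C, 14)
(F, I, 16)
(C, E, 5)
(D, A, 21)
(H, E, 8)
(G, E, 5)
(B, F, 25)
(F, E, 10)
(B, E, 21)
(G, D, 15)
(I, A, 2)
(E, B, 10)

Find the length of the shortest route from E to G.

49

Running Dijkstra from E:
E: 0
H: 7  (via E)
B: 10  (via E)
C: 14  (via E)
A: 15  (via B)
F: 18  (via E)
D: 25  (via B)
I: 34  (via F)
G: 49  (via I)
Shortest route: E–F–I–G = 49.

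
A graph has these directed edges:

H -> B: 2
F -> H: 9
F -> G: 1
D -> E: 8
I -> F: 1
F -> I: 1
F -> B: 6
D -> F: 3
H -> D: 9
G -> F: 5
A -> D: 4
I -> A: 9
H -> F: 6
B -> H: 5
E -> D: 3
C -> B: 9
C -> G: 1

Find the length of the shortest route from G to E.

Shortest distances from G:
G: 0
F: 5  (via G)
I: 6  (via F)
B: 11  (via F)
H: 14  (via F)
A: 15  (via I)
D: 19  (via A)
E: 27  (via D)
Shortest route: G–F–I–A–D–E = 27.

27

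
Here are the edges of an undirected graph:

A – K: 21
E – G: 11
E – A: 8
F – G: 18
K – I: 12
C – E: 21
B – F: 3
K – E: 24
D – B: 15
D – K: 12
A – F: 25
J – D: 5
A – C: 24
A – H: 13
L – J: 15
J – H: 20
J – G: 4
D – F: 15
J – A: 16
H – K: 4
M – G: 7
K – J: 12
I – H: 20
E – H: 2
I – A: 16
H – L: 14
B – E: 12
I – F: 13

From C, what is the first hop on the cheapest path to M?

E

Enumerating some paths:
C - E - H - K - J - G - M: 21+2+4+12+4+7 = 50
C - E - G - M: 21+11+7 = 39
Cheapest is C - E - G - M at 39.
So from C the first move is to E.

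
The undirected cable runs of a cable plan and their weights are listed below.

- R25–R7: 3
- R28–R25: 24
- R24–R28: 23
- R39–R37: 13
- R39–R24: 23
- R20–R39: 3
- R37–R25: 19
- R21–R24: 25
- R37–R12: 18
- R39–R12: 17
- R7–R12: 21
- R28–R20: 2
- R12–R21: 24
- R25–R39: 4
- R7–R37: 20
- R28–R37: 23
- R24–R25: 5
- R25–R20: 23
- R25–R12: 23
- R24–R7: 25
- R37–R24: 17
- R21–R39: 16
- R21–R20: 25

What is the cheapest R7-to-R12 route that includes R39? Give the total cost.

Best R7 to R39: R7 → R25 → R39 costing 7
Shortest R39→R12: R39 → R12 = 17
Total via R39: 7 + 17 = 24.

24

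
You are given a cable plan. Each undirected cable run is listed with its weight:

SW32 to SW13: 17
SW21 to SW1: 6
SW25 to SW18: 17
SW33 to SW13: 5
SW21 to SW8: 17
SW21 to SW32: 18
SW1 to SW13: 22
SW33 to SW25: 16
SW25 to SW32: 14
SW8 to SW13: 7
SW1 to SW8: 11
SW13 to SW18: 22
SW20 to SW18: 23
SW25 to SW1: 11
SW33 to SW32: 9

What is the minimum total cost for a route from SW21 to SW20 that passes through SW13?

Best SW21 to SW13: SW21–SW8–SW13 costing 24
Best SW13 to SW20: SW13–SW18–SW20 costing 45
Total via SW13: 24 + 45 = 69.

69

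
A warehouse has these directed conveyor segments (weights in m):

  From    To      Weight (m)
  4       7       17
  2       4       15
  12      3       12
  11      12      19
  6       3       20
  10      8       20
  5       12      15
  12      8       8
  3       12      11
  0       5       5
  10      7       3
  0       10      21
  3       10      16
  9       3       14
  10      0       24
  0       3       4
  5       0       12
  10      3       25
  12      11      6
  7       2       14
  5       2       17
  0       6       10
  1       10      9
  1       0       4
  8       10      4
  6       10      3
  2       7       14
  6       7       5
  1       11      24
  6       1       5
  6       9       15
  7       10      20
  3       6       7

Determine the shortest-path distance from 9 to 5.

Running Dijkstra from 9:
9: 0
3: 14  (via 9)
6: 21  (via 3)
10: 24  (via 6)
12: 25  (via 3)
1: 26  (via 6)
7: 26  (via 6)
0: 30  (via 1)
11: 31  (via 12)
8: 33  (via 12)
5: 35  (via 0)
Shortest route: 9–3–6–1–0–5 = 35 m.

35 m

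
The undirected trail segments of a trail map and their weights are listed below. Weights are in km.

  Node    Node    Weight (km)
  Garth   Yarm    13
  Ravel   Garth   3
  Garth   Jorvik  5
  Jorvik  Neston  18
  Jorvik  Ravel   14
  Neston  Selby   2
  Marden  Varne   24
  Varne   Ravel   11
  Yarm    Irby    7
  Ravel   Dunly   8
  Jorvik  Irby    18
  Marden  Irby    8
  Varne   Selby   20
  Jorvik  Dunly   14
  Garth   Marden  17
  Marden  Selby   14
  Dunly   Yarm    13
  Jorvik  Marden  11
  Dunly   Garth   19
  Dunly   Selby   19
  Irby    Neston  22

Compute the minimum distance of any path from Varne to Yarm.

27 km

Settle nodes by increasing distance from Varne:
Varne: 0
Ravel: 11  (via Varne)
Garth: 14  (via Ravel)
Jorvik: 19  (via Garth)
Dunly: 19  (via Ravel)
Selby: 20  (via Varne)
Neston: 22  (via Selby)
Marden: 24  (via Varne)
Yarm: 27  (via Garth)
Shortest route: Varne → Ravel → Garth → Yarm = 27 km.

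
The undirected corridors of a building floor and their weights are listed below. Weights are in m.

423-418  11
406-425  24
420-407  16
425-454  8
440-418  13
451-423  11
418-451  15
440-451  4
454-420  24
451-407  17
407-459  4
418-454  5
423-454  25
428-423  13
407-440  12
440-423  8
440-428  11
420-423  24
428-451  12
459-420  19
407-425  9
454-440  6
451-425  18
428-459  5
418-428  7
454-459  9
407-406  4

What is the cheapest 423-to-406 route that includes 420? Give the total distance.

44 m

Best 423 to 420: 423–420 costing 24
Best 420 to 406: 420–407–406 costing 20
Total via 420: 24 + 20 = 44 m.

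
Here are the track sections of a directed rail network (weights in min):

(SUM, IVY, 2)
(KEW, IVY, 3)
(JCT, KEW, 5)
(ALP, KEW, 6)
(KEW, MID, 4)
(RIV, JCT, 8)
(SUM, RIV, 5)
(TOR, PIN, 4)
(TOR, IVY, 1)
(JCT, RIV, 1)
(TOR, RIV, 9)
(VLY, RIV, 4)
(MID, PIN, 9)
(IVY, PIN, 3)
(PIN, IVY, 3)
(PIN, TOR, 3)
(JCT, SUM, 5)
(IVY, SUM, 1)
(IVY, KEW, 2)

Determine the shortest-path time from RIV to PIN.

18 min

Compare a few routes:
RIV–JCT–KEW–IVY–PIN: 8+5+3+3 = 19
RIV–JCT–KEW–MID–PIN: 8+5+4+9 = 26
RIV–JCT–SUM–IVY–PIN: 8+5+2+3 = 18
RIV–JCT–SUM–IVY–KEW–MID–PIN: 8+5+2+2+4+9 = 30
Cheapest is RIV–JCT–SUM–IVY–PIN at 18 min.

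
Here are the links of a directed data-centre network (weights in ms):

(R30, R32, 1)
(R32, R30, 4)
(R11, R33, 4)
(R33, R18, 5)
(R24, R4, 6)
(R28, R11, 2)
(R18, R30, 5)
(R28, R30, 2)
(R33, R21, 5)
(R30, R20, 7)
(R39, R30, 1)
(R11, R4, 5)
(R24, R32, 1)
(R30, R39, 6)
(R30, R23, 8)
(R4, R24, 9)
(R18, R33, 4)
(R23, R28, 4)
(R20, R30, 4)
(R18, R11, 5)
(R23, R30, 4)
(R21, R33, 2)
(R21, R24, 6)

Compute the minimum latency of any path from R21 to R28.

Candidate routes:
R21 - R33 - R18 - R30 - R23 - R28: 2+5+5+8+4 = 24
R21 - R24 - R32 - R30 - R23 - R28: 6+1+4+8+4 = 23
The minimum is 23 ms via R21 - R24 - R32 - R30 - R23 - R28.

23 ms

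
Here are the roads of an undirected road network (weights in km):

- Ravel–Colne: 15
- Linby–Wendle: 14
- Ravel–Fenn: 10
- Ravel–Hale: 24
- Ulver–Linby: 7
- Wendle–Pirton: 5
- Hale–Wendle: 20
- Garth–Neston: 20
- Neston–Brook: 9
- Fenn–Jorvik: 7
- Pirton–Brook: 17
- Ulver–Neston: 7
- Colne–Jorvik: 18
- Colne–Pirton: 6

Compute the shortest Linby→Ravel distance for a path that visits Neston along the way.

Shortest Linby→Neston: Linby → Ulver → Neston = 14
Best Neston to Ravel: Neston → Brook → Pirton → Colne → Ravel costing 47
Total via Neston: 14 + 47 = 61 km.

61 km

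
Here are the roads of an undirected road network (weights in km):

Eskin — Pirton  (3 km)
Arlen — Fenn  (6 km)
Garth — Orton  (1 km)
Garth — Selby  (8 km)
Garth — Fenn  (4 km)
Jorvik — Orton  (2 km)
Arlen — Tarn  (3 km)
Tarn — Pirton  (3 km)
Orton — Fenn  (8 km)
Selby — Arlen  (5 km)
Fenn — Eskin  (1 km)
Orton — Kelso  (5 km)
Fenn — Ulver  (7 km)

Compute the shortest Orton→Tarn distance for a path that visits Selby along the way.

17 km

Best Orton to Selby: Orton–Garth–Selby costing 9
Best Selby to Tarn: Selby–Arlen–Tarn costing 8
Total via Selby: 9 + 8 = 17 km.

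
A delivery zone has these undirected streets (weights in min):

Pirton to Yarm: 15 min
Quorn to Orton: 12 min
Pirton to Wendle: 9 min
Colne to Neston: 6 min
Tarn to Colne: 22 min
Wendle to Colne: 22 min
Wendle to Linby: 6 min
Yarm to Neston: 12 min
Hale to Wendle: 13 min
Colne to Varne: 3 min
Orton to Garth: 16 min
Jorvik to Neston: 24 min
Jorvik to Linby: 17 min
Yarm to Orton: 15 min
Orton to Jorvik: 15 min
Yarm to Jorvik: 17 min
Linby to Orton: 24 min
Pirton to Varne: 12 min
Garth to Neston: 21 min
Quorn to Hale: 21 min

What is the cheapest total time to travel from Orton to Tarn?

55 min

Candidate routes:
Orton–Yarm–Pirton–Varne–Colne–Tarn: 15+15+12+3+22 = 67
Orton–Garth–Neston–Colne–Tarn: 16+21+6+22 = 65
Orton–Yarm–Neston–Colne–Tarn: 15+12+6+22 = 55
Orton–Jorvik–Neston–Colne–Tarn: 15+24+6+22 = 67
The minimum is 55 min via Orton–Yarm–Neston–Colne–Tarn.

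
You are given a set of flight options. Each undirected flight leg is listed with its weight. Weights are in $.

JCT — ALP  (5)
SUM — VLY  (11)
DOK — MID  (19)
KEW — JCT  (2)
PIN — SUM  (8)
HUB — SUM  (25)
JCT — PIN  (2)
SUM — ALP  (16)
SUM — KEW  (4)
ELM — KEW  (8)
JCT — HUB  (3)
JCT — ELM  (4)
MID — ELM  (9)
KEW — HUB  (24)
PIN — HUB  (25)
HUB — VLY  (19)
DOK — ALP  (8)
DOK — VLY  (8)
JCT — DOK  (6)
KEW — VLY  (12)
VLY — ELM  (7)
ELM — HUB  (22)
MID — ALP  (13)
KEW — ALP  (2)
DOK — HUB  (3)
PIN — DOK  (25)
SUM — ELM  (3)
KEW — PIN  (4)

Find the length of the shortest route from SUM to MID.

Settle nodes by increasing distance from SUM:
SUM: 0
ELM: 3  (via SUM)
KEW: 4  (via SUM)
JCT: 6  (via KEW)
ALP: 6  (via KEW)
PIN: 8  (via SUM)
HUB: 9  (via JCT)
VLY: 10  (via ELM)
MID: 12  (via ELM)
Shortest route: SUM → ELM → MID = $12.

$12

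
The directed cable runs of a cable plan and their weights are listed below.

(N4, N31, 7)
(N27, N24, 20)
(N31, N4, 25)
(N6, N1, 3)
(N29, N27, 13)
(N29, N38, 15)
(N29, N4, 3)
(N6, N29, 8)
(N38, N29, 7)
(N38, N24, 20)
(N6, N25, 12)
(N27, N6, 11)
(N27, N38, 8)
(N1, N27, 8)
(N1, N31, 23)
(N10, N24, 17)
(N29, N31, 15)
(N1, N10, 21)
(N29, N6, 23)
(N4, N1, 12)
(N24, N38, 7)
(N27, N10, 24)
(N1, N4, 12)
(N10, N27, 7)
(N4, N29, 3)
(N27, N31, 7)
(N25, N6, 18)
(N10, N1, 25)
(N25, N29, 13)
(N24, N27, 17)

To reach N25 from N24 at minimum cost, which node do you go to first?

Compare a few routes:
N24–N27–N6–N25: 17+11+12 = 40
N24–N38–N29–N27–N6–N25: 7+7+13+11+12 = 50
N24–N38–N29–N6–N25: 7+7+23+12 = 49
Cheapest is N24–N27–N6–N25 at 40.
So from N24 the first move is to N27.

N27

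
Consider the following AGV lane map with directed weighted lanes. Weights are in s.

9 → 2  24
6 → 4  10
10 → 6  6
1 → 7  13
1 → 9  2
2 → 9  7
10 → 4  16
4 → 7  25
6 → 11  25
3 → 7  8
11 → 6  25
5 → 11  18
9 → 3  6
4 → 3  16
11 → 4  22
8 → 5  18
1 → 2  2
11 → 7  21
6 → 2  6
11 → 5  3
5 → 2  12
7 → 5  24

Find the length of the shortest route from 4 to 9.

67 s

Shortest distances from 4:
4: 0
3: 16  (via 4)
7: 24  (via 3)
5: 48  (via 7)
2: 60  (via 5)
11: 66  (via 5)
9: 67  (via 2)
Shortest route: 4–3–7–5–2–9 = 67 s.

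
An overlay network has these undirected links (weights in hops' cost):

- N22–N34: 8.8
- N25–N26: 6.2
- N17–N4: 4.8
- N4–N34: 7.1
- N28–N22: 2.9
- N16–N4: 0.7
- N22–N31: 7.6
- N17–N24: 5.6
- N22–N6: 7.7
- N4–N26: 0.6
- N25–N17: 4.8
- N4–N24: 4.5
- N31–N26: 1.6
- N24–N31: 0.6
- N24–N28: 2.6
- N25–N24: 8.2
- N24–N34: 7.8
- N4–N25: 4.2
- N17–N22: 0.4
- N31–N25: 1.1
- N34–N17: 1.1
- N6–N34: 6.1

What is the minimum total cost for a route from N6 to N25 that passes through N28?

14.8 hops' cost

Best N6 to N28: N6–N34–N17–N22–N28 costing 10.5
Shortest N28→N25: N28–N24–N31–N25 = 4.3
Total via N28: 10.5 + 4.3 = 14.8 hops' cost.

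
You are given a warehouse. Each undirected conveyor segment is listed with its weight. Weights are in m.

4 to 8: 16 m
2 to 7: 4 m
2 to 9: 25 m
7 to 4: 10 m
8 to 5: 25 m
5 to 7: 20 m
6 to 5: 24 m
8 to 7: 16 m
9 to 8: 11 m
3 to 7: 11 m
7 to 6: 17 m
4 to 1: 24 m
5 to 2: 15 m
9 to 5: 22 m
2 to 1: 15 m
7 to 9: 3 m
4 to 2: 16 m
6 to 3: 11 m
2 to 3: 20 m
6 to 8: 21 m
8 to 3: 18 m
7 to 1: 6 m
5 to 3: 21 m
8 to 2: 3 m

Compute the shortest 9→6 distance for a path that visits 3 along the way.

25 m

Shortest 9→3: 9–7–3 = 14
Best 3 to 6: 3–6 costing 11
Total via 3: 14 + 11 = 25 m.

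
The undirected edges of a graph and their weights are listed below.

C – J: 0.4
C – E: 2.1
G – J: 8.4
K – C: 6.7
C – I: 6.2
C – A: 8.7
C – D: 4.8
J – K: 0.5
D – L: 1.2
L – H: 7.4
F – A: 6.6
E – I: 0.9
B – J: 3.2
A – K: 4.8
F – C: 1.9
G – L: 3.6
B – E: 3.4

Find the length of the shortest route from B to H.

Candidate routes:
B - E - C - D - L - H: 3.4+2.1+4.8+1.2+7.4 = 18.9
B - J - C - D - L - H: 3.2+0.4+4.8+1.2+7.4 = 17
The minimum is 17 via B - J - C - D - L - H.

17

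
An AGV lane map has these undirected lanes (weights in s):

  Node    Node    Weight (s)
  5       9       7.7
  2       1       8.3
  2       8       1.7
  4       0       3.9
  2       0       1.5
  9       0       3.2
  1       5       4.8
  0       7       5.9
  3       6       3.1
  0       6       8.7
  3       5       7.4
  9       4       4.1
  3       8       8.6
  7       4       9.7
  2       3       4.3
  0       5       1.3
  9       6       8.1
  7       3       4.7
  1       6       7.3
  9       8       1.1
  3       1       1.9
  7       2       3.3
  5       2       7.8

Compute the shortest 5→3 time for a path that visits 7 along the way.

Shortest 5→7: 5 → 0 → 2 → 7 = 6.1
Shortest 7→3: 7 → 3 = 4.7
Total via 7: 6.1 + 4.7 = 10.8 s.

10.8 s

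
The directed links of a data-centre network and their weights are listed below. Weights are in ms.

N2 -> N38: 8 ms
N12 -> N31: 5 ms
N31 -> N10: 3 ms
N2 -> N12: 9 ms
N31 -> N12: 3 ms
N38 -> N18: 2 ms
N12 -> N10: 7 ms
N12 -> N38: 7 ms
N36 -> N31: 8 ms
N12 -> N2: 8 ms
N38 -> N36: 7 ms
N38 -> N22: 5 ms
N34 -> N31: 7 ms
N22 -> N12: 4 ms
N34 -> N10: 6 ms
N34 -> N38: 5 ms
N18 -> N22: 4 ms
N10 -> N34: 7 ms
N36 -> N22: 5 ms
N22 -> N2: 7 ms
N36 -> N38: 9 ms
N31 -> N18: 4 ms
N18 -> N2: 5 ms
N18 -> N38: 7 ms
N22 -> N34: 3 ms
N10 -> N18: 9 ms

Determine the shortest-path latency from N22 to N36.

Enumerating some paths:
N22 → N34 → N38 → N36: 3+5+7 = 15
N22 → N12 → N38 → N36: 4+7+7 = 18
Cheapest is N22 → N34 → N38 → N36 at 15 ms.

15 ms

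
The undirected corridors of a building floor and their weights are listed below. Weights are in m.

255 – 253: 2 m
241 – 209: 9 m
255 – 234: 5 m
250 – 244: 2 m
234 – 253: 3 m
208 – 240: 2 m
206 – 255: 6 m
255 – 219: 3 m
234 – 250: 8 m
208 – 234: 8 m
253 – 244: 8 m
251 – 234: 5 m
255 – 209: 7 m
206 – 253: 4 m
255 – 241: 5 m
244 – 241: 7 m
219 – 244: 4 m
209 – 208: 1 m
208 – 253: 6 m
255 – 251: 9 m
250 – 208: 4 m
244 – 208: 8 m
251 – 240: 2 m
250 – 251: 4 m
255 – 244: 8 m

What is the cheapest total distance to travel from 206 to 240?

12 m

Running Dijkstra from 206:
206: 0
253: 4  (via 206)
255: 6  (via 206)
234: 7  (via 253)
219: 9  (via 255)
208: 10  (via 253)
241: 11  (via 255)
209: 11  (via 208)
244: 12  (via 253)
240: 12  (via 208)
Shortest route: 206–253–208–240 = 12 m.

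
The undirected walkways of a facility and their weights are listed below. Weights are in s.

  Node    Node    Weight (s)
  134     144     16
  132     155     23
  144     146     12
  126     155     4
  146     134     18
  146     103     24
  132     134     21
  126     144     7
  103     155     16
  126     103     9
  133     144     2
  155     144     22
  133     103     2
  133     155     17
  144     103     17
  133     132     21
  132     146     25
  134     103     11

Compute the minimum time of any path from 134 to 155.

24 s

Shortest distances from 134:
134: 0
103: 11  (via 134)
133: 13  (via 103)
144: 15  (via 133)
146: 18  (via 134)
126: 20  (via 103)
132: 21  (via 134)
155: 24  (via 126)
Shortest route: 134–103–126–155 = 24 s.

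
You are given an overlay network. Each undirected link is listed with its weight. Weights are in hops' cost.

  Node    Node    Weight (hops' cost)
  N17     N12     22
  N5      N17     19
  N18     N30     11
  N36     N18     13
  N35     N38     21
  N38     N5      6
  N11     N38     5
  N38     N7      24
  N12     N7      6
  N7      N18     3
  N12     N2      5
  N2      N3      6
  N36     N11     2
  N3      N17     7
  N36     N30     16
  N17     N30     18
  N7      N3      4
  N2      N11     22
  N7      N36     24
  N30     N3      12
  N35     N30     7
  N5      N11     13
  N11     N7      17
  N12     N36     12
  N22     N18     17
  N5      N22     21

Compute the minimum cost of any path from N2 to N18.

Shortest distances from N2:
N2: 0
N12: 5  (via N2)
N3: 6  (via N2)
N7: 10  (via N3)
N18: 13  (via N7)
Shortest route: N2 → N3 → N7 → N18 = 13 hops' cost.

13 hops' cost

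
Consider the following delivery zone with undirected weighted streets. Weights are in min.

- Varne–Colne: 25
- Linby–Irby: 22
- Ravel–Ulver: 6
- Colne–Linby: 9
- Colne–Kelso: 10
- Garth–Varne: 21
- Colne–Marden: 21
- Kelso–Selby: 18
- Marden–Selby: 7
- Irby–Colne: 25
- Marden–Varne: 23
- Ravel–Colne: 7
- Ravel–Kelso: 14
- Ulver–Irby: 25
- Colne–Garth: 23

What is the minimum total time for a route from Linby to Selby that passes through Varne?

64 min

Best Linby to Varne: Linby → Colne → Varne costing 34
Shortest Varne→Selby: Varne → Marden → Selby = 30
Total via Varne: 34 + 30 = 64 min.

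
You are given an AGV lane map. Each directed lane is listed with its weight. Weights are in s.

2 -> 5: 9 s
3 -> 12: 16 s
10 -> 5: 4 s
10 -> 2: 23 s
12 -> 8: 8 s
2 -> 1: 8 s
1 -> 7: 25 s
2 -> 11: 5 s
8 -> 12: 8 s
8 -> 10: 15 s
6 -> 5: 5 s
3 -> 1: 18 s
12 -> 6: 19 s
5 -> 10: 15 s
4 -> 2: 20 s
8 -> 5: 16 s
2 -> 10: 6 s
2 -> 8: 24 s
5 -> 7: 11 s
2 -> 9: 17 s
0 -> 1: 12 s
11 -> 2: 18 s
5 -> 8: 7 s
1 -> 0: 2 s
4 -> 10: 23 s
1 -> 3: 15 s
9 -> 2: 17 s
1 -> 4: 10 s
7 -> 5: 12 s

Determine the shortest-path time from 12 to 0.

56 s

Compare a few routes:
12 - 8 - 5 - 10 - 2 - 1 - 0: 8+16+15+23+8+2 = 72
12 - 8 - 10 - 2 - 1 - 0: 8+15+23+8+2 = 56
12 - 6 - 5 - 10 - 2 - 1 - 0: 19+5+15+23+8+2 = 72
The minimum is 56 s via 12 - 8 - 10 - 2 - 1 - 0.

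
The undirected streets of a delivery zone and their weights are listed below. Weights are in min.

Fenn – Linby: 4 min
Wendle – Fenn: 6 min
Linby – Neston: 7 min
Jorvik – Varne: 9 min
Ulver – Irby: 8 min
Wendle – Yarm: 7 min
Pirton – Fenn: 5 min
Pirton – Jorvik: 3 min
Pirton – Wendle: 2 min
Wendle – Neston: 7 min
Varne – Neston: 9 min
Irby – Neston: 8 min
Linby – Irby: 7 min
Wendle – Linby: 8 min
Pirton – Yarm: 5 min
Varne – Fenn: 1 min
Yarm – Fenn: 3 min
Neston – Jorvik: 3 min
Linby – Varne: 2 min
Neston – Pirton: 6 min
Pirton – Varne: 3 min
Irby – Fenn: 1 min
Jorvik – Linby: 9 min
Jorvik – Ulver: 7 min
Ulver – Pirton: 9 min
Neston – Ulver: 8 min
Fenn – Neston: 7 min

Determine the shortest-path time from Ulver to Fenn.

Candidate routes:
Ulver–Pirton–Varne–Fenn: 9+3+1 = 13
Ulver–Irby–Fenn: 8+1 = 9
Cheapest is Ulver–Irby–Fenn at 9 min.

9 min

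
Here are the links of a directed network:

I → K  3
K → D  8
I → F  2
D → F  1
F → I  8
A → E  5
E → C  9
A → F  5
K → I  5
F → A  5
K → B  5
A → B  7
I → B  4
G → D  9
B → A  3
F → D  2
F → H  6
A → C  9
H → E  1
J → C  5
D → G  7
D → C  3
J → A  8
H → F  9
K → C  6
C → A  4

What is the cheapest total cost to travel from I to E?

9

Shortest distances from I:
I: 0
F: 2  (via I)
K: 3  (via I)
B: 4  (via I)
D: 4  (via F)
A: 7  (via F)
C: 7  (via D)
H: 8  (via F)
E: 9  (via H)
Shortest route: I–F–H–E = 9.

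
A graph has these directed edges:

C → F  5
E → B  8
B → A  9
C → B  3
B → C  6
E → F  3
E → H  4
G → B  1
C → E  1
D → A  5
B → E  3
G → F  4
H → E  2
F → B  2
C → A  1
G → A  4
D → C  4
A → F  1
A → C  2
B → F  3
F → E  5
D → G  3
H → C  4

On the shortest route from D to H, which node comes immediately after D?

C

Compare a few routes:
D–G–B–E–H: 3+1+3+4 = 11
D–C–E–H: 4+1+4 = 9
D–G–A–C–E–H: 3+4+2+1+4 = 14
D–A–C–E–H: 5+2+1+4 = 12
The minimum is 9 via D–C–E–H.
So from D the first move is to C.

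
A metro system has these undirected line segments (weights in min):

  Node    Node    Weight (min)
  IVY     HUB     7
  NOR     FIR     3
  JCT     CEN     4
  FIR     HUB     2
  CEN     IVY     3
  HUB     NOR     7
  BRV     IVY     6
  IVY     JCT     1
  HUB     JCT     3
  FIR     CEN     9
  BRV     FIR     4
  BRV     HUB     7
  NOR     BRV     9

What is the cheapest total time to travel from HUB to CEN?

7 min

Shortest distances from HUB:
HUB: 0
FIR: 2  (via HUB)
JCT: 3  (via HUB)
IVY: 4  (via JCT)
NOR: 5  (via FIR)
BRV: 6  (via FIR)
CEN: 7  (via JCT)
Shortest route: HUB–JCT–CEN = 7 min.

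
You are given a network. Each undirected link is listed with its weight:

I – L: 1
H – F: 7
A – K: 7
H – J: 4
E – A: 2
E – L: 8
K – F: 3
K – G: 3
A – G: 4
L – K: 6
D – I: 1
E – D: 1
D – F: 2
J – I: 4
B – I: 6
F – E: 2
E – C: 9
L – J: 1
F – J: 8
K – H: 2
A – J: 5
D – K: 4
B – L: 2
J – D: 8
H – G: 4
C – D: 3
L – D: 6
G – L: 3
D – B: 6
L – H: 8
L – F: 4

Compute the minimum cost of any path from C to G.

8

Compare a few routes:
C → D → E → A → G: 3+1+2+4 = 10
C → D → I → L → G: 3+1+1+3 = 8
Cheapest is C → D → I → L → G at 8.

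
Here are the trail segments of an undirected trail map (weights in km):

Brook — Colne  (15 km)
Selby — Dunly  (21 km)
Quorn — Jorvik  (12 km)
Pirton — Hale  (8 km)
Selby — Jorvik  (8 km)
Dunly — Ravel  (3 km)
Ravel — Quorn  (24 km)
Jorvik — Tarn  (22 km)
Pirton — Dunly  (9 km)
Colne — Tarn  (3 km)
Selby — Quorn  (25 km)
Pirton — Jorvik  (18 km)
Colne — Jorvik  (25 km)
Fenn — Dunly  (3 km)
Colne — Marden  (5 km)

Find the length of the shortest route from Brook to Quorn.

Candidate routes:
Brook–Colne–Jorvik–Quorn: 15+25+12 = 52
Brook–Colne–Tarn–Jorvik–Selby–Quorn: 15+3+22+8+25 = 73
Brook–Colne–Tarn–Jorvik–Pirton–Dunly–Ravel–Quorn: 15+3+22+18+9+3+24 = 94
Brook–Colne–Jorvik–Selby–Quorn: 15+25+8+25 = 73
The minimum is 52 km via Brook–Colne–Jorvik–Quorn.

52 km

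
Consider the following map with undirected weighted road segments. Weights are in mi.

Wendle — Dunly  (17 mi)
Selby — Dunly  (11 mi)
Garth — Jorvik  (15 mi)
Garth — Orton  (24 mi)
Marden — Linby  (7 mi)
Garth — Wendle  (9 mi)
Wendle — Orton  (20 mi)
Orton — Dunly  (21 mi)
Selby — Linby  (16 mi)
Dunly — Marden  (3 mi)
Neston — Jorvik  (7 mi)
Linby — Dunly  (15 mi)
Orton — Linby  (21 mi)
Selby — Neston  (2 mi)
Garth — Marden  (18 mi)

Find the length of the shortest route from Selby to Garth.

Compare a few routes:
Selby → Neston → Jorvik → Garth: 2+7+15 = 24
Selby → Dunly → Marden → Garth: 11+3+18 = 32
The minimum is 24 mi via Selby → Neston → Jorvik → Garth.

24 mi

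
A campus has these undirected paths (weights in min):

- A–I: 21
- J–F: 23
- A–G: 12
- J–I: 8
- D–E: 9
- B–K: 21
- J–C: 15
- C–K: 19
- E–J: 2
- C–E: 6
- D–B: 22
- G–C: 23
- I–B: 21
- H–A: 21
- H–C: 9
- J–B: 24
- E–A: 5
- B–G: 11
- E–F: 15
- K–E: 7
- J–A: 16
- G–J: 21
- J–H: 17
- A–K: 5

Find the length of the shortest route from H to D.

Running Dijkstra from H:
H: 0
C: 9  (via H)
E: 15  (via C)
J: 17  (via H)
A: 20  (via E)
K: 22  (via E)
D: 24  (via E)
Shortest route: H–C–E–D = 24 min.

24 min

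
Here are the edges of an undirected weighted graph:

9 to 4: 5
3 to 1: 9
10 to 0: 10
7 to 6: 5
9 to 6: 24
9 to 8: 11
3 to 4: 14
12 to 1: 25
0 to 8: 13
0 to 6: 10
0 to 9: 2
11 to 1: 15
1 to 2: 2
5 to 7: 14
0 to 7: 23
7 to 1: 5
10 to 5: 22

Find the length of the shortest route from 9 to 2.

24

Shortest distances from 9:
9: 0
0: 2  (via 9)
4: 5  (via 9)
8: 11  (via 9)
6: 12  (via 0)
10: 12  (via 0)
7: 17  (via 6)
3: 19  (via 4)
1: 22  (via 7)
2: 24  (via 1)
Shortest route: 9 → 0 → 6 → 7 → 1 → 2 = 24.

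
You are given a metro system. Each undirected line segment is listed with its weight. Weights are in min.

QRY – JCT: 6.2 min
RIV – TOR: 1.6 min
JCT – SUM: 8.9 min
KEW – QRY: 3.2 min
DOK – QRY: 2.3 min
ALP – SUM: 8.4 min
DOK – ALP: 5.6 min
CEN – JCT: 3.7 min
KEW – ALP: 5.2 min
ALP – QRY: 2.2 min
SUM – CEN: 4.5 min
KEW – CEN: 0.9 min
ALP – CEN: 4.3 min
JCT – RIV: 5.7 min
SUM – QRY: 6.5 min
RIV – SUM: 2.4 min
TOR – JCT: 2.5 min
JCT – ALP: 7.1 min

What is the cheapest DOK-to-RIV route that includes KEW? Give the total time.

13.3 min

Best DOK to KEW: DOK–QRY–KEW costing 5.5
Shortest KEW→RIV: KEW–CEN–SUM–RIV = 7.8
Total via KEW: 5.5 + 7.8 = 13.3 min.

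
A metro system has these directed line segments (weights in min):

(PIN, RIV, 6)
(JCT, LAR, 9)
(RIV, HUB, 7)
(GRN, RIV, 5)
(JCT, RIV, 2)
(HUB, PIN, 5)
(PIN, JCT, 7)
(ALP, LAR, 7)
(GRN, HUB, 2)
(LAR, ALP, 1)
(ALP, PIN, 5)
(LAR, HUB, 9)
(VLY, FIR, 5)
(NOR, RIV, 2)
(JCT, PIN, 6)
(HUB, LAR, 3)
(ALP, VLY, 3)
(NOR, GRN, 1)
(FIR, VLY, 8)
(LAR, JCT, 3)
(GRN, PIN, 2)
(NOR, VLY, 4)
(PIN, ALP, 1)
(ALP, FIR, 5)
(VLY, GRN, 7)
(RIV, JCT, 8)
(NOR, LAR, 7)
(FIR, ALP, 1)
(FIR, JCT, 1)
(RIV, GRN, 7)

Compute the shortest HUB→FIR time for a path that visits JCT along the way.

Shortest HUB→JCT: HUB → LAR → JCT = 6
Best JCT to FIR: JCT → PIN → ALP → FIR costing 12
Total via JCT: 6 + 12 = 18 min.

18 min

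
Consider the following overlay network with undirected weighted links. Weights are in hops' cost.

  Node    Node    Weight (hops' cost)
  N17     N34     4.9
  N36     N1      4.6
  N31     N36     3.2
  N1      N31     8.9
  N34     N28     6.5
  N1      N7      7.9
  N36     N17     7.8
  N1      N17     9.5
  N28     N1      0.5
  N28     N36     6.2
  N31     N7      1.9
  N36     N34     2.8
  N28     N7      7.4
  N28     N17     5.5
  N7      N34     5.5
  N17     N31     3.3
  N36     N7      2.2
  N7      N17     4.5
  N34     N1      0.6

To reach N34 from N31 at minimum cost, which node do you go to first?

N36

Enumerating some paths:
N31 → N7 → N36 → N34: 1.9+2.2+2.8 = 6.9
N31 → N17 → N34: 3.3+4.9 = 8.2
N31 → N7 → N34: 1.9+5.5 = 7.4
N31 → N36 → N34: 3.2+2.8 = 6
The minimum is 6 hops' cost via N31 → N36 → N34.
So from N31 the first move is to N36.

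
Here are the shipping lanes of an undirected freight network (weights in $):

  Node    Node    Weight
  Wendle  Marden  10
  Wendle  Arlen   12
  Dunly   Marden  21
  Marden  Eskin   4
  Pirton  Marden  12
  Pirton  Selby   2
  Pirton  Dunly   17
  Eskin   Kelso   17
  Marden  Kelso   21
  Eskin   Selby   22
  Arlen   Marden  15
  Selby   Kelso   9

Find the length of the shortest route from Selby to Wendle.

$24

Candidate routes:
Selby → Pirton → Marden → Wendle: 2+12+10 = 24
Selby → Kelso → Eskin → Marden → Wendle: 9+17+4+10 = 40
Selby → Eskin → Marden → Wendle: 22+4+10 = 36
Cheapest is Selby → Pirton → Marden → Wendle at $24.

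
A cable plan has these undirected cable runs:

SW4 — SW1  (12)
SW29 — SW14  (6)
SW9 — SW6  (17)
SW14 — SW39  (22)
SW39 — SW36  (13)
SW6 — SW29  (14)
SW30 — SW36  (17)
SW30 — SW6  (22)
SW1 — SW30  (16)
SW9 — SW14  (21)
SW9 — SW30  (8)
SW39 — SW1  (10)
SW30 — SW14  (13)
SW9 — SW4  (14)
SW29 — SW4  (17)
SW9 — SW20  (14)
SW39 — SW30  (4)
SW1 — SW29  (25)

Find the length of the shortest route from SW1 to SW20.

Compare a few routes:
SW1–SW30–SW9–SW20: 16+8+14 = 38
SW1–SW39–SW30–SW9–SW20: 10+4+8+14 = 36
Cheapest is SW1–SW39–SW30–SW9–SW20 at 36.

36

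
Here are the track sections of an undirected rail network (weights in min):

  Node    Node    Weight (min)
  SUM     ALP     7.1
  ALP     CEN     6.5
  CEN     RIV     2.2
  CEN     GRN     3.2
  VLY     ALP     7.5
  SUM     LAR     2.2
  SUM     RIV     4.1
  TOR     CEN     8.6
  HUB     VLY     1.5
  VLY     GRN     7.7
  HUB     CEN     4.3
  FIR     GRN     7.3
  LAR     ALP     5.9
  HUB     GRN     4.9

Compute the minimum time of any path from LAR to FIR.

19 min

Enumerating some paths:
LAR → SUM → RIV → CEN → GRN → FIR: 2.2+4.1+2.2+3.2+7.3 = 19
LAR → ALP → CEN → GRN → FIR: 5.9+6.5+3.2+7.3 = 22.9
Cheapest is LAR → SUM → RIV → CEN → GRN → FIR at 19 min.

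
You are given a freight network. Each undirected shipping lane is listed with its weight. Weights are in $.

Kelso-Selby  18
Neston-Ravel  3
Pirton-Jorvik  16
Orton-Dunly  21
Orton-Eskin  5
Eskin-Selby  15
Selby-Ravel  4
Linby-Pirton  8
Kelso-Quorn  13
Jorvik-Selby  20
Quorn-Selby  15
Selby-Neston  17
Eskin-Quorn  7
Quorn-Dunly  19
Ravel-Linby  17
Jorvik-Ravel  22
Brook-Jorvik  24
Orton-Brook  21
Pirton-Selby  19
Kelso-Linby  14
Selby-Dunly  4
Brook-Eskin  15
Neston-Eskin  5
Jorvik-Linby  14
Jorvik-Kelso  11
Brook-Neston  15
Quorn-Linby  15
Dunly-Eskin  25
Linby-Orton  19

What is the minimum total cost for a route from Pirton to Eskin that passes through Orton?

$32

Shortest Pirton→Orton: Pirton–Linby–Orton = 27
Best Orton to Eskin: Orton–Eskin costing 5
Total via Orton: 27 + 5 = $32.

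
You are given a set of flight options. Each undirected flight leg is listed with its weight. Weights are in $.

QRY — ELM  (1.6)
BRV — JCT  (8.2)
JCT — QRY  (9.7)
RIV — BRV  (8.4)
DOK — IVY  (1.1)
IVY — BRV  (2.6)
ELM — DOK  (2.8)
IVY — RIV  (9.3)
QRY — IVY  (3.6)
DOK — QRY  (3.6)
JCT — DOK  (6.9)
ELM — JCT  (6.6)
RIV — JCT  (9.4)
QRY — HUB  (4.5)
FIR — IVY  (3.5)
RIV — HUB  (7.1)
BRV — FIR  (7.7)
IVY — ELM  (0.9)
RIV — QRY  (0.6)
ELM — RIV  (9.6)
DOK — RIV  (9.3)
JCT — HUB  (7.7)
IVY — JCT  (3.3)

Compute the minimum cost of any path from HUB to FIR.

Enumerating some paths:
HUB–QRY–IVY–FIR: 4.5+3.6+3.5 = 11.6
HUB–QRY–ELM–IVY–FIR: 4.5+1.6+0.9+3.5 = 10.5
The minimum is $10.5 via HUB–QRY–ELM–IVY–FIR.

$10.5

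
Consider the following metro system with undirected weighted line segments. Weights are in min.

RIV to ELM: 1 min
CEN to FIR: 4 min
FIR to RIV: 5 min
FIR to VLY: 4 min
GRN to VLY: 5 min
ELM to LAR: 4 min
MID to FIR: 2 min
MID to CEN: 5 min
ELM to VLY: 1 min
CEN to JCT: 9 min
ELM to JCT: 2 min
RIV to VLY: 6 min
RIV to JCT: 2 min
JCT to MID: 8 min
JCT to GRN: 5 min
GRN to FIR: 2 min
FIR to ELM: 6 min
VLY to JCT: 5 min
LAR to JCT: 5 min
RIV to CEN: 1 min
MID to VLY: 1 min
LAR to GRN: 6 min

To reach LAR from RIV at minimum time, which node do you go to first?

Compare a few routes:
RIV–ELM–JCT–LAR: 1+2+5 = 8
RIV–ELM–LAR: 1+4 = 5
RIV–JCT–ELM–LAR: 2+2+4 = 8
RIV–JCT–LAR: 2+5 = 7
The minimum is 5 min via RIV–ELM–LAR.
So from RIV the first move is to ELM.

ELM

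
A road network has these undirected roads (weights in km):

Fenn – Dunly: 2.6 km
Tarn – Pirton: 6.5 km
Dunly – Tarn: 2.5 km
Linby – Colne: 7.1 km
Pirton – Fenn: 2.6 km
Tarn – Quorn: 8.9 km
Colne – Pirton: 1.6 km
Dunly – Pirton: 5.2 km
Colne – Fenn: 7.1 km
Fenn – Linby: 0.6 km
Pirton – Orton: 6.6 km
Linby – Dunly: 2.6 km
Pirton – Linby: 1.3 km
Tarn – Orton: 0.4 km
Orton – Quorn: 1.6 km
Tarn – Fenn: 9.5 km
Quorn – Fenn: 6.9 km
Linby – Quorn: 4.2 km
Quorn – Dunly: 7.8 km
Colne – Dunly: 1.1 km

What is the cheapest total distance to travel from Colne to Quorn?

Running Dijkstra from Colne:
Colne: 0
Dunly: 1.1  (via Colne)
Pirton: 1.6  (via Colne)
Linby: 2.9  (via Pirton)
Fenn: 3.5  (via Linby)
Tarn: 3.6  (via Dunly)
Orton: 4  (via Tarn)
Quorn: 5.6  (via Orton)
Shortest route: Colne–Dunly–Tarn–Orton–Quorn = 5.6 km.

5.6 km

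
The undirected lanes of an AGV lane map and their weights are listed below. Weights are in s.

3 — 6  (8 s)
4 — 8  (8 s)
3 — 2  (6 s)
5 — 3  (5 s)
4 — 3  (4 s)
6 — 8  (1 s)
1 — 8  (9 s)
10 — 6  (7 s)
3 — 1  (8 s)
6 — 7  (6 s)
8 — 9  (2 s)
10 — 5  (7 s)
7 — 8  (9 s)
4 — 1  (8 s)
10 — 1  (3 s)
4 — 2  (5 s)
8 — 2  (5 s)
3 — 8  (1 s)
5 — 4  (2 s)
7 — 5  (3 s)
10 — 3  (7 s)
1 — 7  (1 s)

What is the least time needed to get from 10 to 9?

Compare a few routes:
10 - 3 - 8 - 9: 7+1+2 = 10
10 - 1 - 7 - 6 - 8 - 9: 3+1+6+1+2 = 13
10 - 1 - 8 - 9: 3+9+2 = 14
Cheapest is 10 - 3 - 8 - 9 at 10 s.

10 s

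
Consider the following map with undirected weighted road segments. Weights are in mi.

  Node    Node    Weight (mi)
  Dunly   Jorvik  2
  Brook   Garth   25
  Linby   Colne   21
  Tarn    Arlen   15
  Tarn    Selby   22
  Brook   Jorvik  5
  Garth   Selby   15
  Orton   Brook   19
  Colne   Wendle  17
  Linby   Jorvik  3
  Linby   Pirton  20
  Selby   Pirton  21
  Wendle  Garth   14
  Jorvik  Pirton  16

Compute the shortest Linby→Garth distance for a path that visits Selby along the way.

Shortest Linby→Selby: Linby–Jorvik–Pirton–Selby = 40
Best Selby to Garth: Selby–Garth costing 15
Total via Selby: 40 + 15 = 55 mi.

55 mi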